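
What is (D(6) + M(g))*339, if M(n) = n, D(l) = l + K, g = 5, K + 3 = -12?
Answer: -1356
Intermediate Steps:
K = -15 (K = -3 - 12 = -15)
D(l) = -15 + l (D(l) = l - 15 = -15 + l)
(D(6) + M(g))*339 = ((-15 + 6) + 5)*339 = (-9 + 5)*339 = -4*339 = -1356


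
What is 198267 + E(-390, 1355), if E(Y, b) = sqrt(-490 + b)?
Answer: 198267 + sqrt(865) ≈ 1.9830e+5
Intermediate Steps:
198267 + E(-390, 1355) = 198267 + sqrt(-490 + 1355) = 198267 + sqrt(865)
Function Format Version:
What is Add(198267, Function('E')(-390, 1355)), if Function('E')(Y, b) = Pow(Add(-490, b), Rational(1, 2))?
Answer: Add(198267, Pow(865, Rational(1, 2))) ≈ 1.9830e+5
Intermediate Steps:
Add(198267, Function('E')(-390, 1355)) = Add(198267, Pow(Add(-490, 1355), Rational(1, 2))) = Add(198267, Pow(865, Rational(1, 2)))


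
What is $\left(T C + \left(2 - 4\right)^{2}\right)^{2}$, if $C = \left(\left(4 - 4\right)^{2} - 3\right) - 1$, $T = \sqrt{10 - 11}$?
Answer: $- 32 i \approx - 32.0 i$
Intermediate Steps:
$T = i$ ($T = \sqrt{-1} = i \approx 1.0 i$)
$C = -4$ ($C = \left(0^{2} - 3\right) - 1 = \left(0 - 3\right) - 1 = -3 - 1 = -4$)
$\left(T C + \left(2 - 4\right)^{2}\right)^{2} = \left(i \left(-4\right) + \left(2 - 4\right)^{2}\right)^{2} = \left(- 4 i + \left(-2\right)^{2}\right)^{2} = \left(- 4 i + 4\right)^{2} = \left(4 - 4 i\right)^{2}$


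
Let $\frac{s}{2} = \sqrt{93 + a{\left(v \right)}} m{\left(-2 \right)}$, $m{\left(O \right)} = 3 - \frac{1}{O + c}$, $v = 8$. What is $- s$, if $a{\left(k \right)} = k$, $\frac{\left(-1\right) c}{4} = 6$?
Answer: $- \frac{79 \sqrt{101}}{13} \approx -61.072$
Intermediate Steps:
$c = -24$ ($c = \left(-4\right) 6 = -24$)
$m{\left(O \right)} = 3 - \frac{1}{-24 + O}$ ($m{\left(O \right)} = 3 - \frac{1}{O - 24} = 3 - \frac{1}{-24 + O}$)
$s = \frac{79 \sqrt{101}}{13}$ ($s = 2 \sqrt{93 + 8} \frac{-73 + 3 \left(-2\right)}{-24 - 2} = 2 \sqrt{101} \frac{-73 - 6}{-26} = 2 \sqrt{101} \left(\left(- \frac{1}{26}\right) \left(-79\right)\right) = 2 \sqrt{101} \cdot \frac{79}{26} = 2 \frac{79 \sqrt{101}}{26} = \frac{79 \sqrt{101}}{13} \approx 61.072$)
$- s = - \frac{79 \sqrt{101}}{13}$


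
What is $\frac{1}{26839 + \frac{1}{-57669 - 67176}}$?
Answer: $\frac{124845}{3350714954} \approx 3.7259 \cdot 10^{-5}$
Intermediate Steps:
$\frac{1}{26839 + \frac{1}{-57669 - 67176}} = \frac{1}{26839 + \frac{1}{-124845}} = \frac{1}{26839 - \frac{1}{124845}} = \frac{1}{\frac{3350714954}{124845}} = \frac{124845}{3350714954}$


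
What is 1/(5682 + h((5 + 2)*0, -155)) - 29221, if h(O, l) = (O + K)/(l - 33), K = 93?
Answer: -31211621995/1068123 ≈ -29221.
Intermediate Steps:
h(O, l) = (93 + O)/(-33 + l) (h(O, l) = (O + 93)/(l - 33) = (93 + O)/(-33 + l))
1/(5682 + h((5 + 2)*0, -155)) - 29221 = 1/(5682 + (93 + (5 + 2)*0)/(-33 - 155)) - 29221 = 1/(5682 + (93 + 7*0)/(-188)) - 29221 = 1/(5682 - (93 + 0)/188) - 29221 = 1/(5682 - 1/188*93) - 29221 = 1/(5682 - 93/188) - 29221 = 1/(1068123/188) - 29221 = 188/1068123 - 29221 = -31211621995/1068123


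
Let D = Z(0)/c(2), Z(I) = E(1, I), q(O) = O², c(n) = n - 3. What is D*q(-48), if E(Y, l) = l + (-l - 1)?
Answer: 2304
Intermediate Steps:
c(n) = -3 + n
E(Y, l) = -1 (E(Y, l) = l + (-1 - l) = -1)
Z(I) = -1
D = 1 (D = -1/(-3 + 2) = -1/(-1) = -1*(-1) = 1)
D*q(-48) = 1*(-48)² = 1*2304 = 2304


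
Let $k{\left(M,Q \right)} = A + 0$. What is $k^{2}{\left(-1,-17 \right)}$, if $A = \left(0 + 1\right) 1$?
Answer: $1$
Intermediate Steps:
$A = 1$ ($A = 1 \cdot 1 = 1$)
$k{\left(M,Q \right)} = 1$ ($k{\left(M,Q \right)} = 1 + 0 = 1$)
$k^{2}{\left(-1,-17 \right)} = 1^{2} = 1$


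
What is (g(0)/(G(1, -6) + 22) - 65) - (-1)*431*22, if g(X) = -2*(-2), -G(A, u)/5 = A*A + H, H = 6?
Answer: 122417/13 ≈ 9416.7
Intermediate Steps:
G(A, u) = -30 - 5*A² (G(A, u) = -5*(A*A + 6) = -5*(A² + 6) = -5*(6 + A²) = -30 - 5*A²)
g(X) = 4
(g(0)/(G(1, -6) + 22) - 65) - (-1)*431*22 = (4/((-30 - 5*1²) + 22) - 65) - (-1)*431*22 = (4/((-30 - 5*1) + 22) - 65) - (-1)*9482 = (4/((-30 - 5) + 22) - 65) - 1*(-9482) = (4/(-35 + 22) - 65) + 9482 = (4/(-13) - 65) + 9482 = (4*(-1/13) - 65) + 9482 = (-4/13 - 65) + 9482 = -849/13 + 9482 = 122417/13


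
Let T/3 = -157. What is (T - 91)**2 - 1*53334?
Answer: 262510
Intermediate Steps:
T = -471 (T = 3*(-157) = -471)
(T - 91)**2 - 1*53334 = (-471 - 91)**2 - 1*53334 = (-562)**2 - 53334 = 315844 - 53334 = 262510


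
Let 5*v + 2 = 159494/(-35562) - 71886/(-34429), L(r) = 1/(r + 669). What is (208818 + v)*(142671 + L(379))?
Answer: 19113652431864987058867/641566787352 ≈ 2.9792e+10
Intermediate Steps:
L(r) = 1/(669 + r)
v = -538353719/612182049 (v = -⅖ + (159494/(-35562) - 71886/(-34429))/5 = -⅖ + (159494*(-1/35562) - 71886*(-1/34429))/5 = -⅖ + (-79747/17781 + 71886/34429)/5 = -⅖ + (⅕)*(-1467404497/612182049) = -⅖ - 1467404497/3060910245 = -538353719/612182049 ≈ -0.87940)
(208818 + v)*(142671 + L(379)) = (208818 - 538353719/612182049)*(142671 + 1/(669 + 379)) = 127834092754363*(142671 + 1/1048)/612182049 = (127834092754363/612182049)*(149519209/1048) = 19113652431864987058867/641566787352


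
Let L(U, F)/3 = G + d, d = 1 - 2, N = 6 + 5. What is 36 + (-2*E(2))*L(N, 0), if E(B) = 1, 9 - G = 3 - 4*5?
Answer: -114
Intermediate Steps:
G = 26 (G = 9 - (3 - 4*5) = 9 - (3 - 20) = 9 - 1*(-17) = 9 + 17 = 26)
N = 11
d = -1
L(U, F) = 75 (L(U, F) = 3*(26 - 1) = 3*25 = 75)
36 + (-2*E(2))*L(N, 0) = 36 - 2*1*75 = 36 - 2*75 = 36 - 150 = -114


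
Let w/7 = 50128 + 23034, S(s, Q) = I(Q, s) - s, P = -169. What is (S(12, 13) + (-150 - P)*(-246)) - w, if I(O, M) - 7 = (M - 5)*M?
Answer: -516729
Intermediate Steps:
I(O, M) = 7 + M*(-5 + M) (I(O, M) = 7 + (M - 5)*M = 7 + (-5 + M)*M = 7 + M*(-5 + M))
S(s, Q) = 7 + s² - 6*s (S(s, Q) = (7 + s² - 5*s) - s = 7 + s² - 6*s)
w = 512134 (w = 7*(50128 + 23034) = 7*73162 = 512134)
(S(12, 13) + (-150 - P)*(-246)) - w = ((7 + 12² - 6*12) + (-150 - 1*(-169))*(-246)) - 1*512134 = ((7 + 144 - 72) + (-150 + 169)*(-246)) - 512134 = (79 + 19*(-246)) - 512134 = (79 - 4674) - 512134 = -4595 - 512134 = -516729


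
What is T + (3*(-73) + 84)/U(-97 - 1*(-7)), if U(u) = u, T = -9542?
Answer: -19081/2 ≈ -9540.5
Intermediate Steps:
T + (3*(-73) + 84)/U(-97 - 1*(-7)) = -9542 + (3*(-73) + 84)/(-97 - 1*(-7)) = -9542 + (-219 + 84)/(-97 + 7) = -9542 - 135/(-90) = -9542 - 135*(-1/90) = -9542 + 3/2 = -19081/2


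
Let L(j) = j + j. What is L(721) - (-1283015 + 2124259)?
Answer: -839802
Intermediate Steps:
L(j) = 2*j
L(721) - (-1283015 + 2124259) = 2*721 - (-1283015 + 2124259) = 1442 - 1*841244 = 1442 - 841244 = -839802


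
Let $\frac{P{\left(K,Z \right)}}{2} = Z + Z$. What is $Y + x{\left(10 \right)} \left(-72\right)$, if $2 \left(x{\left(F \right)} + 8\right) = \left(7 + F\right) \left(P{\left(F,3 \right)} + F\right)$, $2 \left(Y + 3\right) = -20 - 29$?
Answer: $- \frac{25831}{2} \approx -12916.0$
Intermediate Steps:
$P{\left(K,Z \right)} = 4 Z$ ($P{\left(K,Z \right)} = 2 \left(Z + Z\right) = 2 \cdot 2 Z = 4 Z$)
$Y = - \frac{55}{2}$ ($Y = -3 + \frac{-20 - 29}{2} = -3 + \frac{1}{2} \left(-49\right) = -3 - \frac{49}{2} = - \frac{55}{2} \approx -27.5$)
$x{\left(F \right)} = -8 + \frac{\left(7 + F\right) \left(12 + F\right)}{2}$ ($x{\left(F \right)} = -8 + \frac{\left(7 + F\right) \left(4 \cdot 3 + F\right)}{2} = -8 + \frac{\left(7 + F\right) \left(12 + F\right)}{2}$)
$Y + x{\left(10 \right)} \left(-72\right) = - \frac{55}{2} + \left(34 + \frac{10^{2}}{2} + \frac{19}{2} \cdot 10\right) \left(-72\right) = - \frac{55}{2} + \left(34 + \frac{1}{2} \cdot 100 + 95\right) \left(-72\right) = - \frac{55}{2} + \left(34 + 50 + 95\right) \left(-72\right) = - \frac{55}{2} + 179 \left(-72\right) = - \frac{55}{2} - 12888 = - \frac{25831}{2}$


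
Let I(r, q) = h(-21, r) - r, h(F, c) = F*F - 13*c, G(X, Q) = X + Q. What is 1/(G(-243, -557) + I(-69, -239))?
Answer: 1/607 ≈ 0.0016474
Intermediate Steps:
G(X, Q) = Q + X
h(F, c) = F**2 - 13*c
I(r, q) = 441 - 14*r (I(r, q) = ((-21)**2 - 13*r) - r = (441 - 13*r) - r = 441 - 14*r)
1/(G(-243, -557) + I(-69, -239)) = 1/((-557 - 243) + (441 - 14*(-69))) = 1/(-800 + (441 + 966)) = 1/(-800 + 1407) = 1/607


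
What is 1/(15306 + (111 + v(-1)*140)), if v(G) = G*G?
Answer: 1/15557 ≈ 6.4280e-5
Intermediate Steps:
v(G) = G²
1/(15306 + (111 + v(-1)*140)) = 1/(15306 + (111 + (-1)²*140)) = 1/(15306 + (111 + 1*140)) = 1/(15306 + (111 + 140)) = 1/(15306 + 251) = 1/15557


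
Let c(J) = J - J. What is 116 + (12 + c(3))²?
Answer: 260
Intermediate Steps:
c(J) = 0
116 + (12 + c(3))² = 116 + (12 + 0)² = 116 + 12² = 116 + 144 = 260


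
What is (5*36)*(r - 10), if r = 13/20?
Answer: -1683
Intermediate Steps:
r = 13/20 (r = 13*(1/20) = 13/20 ≈ 0.65000)
(5*36)*(r - 10) = (5*36)*(13/20 - 10) = 180*(-187/20) = -1683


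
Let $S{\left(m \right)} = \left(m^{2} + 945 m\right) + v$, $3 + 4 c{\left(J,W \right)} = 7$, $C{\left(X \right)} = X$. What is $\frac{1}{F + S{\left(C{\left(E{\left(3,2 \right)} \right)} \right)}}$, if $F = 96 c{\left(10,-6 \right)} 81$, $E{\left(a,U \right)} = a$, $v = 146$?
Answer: $\frac{1}{10766} \approx 9.2885 \cdot 10^{-5}$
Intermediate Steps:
$c{\left(J,W \right)} = 1$ ($c{\left(J,W \right)} = - \frac{3}{4} + \frac{1}{4} \cdot 7 = - \frac{3}{4} + \frac{7}{4} = 1$)
$S{\left(m \right)} = 146 + m^{2} + 945 m$ ($S{\left(m \right)} = \left(m^{2} + 945 m\right) + 146 = 146 + m^{2} + 945 m$)
$F = 7776$ ($F = 96 \cdot 1 \cdot 81 = 96 \cdot 81 = 7776$)
$\frac{1}{F + S{\left(C{\left(E{\left(3,2 \right)} \right)} \right)}} = \frac{1}{7776 + \left(146 + 3^{2} + 945 \cdot 3\right)} = \frac{1}{7776 + \left(146 + 9 + 2835\right)} = \frac{1}{7776 + 2990} = \frac{1}{10766}$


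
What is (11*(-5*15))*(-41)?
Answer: 33825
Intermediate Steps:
(11*(-5*15))*(-41) = (11*(-75))*(-41) = -825*(-41) = 33825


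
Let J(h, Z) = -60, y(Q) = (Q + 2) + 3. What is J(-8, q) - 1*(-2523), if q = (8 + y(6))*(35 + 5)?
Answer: 2463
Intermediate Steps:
y(Q) = 5 + Q (y(Q) = (2 + Q) + 3 = 5 + Q)
q = 760 (q = (8 + (5 + 6))*(35 + 5) = (8 + 11)*40 = 19*40 = 760)
J(-8, q) - 1*(-2523) = -60 - 1*(-2523) = -60 + 2523 = 2463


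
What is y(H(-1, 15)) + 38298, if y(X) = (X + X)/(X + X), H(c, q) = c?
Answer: 38299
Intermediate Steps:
y(X) = 1 (y(X) = (2*X)/((2*X)) = (2*X)*(1/(2*X)) = 1)
y(H(-1, 15)) + 38298 = 1 + 38298 = 38299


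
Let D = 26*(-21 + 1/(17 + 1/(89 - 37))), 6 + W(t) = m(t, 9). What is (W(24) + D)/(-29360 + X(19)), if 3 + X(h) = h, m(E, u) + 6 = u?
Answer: 484513/25969440 ≈ 0.018657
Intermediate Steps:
m(E, u) = -6 + u
X(h) = -3 + h
W(t) = -3 (W(t) = -6 + (-6 + 9) = -6 + 3 = -3)
D = -481858/885 (D = 26*(-21 + 1/(17 + 1/52)) = 26*(-21 + 1/(885/52)) = 26*(-21 + 52/885) = 26*(-18533/885) = -481858/885 ≈ -544.47)
(W(24) + D)/(-29360 + X(19)) = (-3 - 481858/885)/(-29360 + (-3 + 19)) = -484513/(885*(-29360 + 16)) = -484513/885/(-29344) = -484513/885*(-1/29344) = 484513/25969440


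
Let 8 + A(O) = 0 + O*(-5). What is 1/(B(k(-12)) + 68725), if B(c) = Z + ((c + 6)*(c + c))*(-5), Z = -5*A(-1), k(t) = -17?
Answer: 1/66870 ≈ 1.4954e-5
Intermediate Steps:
A(O) = -8 - 5*O (A(O) = -8 + (0 + O*(-5)) = -8 + (0 - 5*O) = -8 - 5*O)
Z = 15 (Z = -5*(-8 - 5*(-1)) = -5*(-8 + 5) = -5*(-3) = 15)
B(c) = 15 - 10*c*(6 + c) (B(c) = 15 + ((c + 6)*(c + c))*(-5) = 15 + ((6 + c)*(2*c))*(-5) = 15 + (2*c*(6 + c))*(-5) = 15 - 10*c*(6 + c))
1/(B(k(-12)) + 68725) = 1/((15 - 60*(-17) - 10*(-17)²) + 68725) = 1/((15 + 1020 - 10*289) + 68725) = 1/((15 + 1020 - 2890) + 68725) = 1/(-1855 + 68725) = 1/66870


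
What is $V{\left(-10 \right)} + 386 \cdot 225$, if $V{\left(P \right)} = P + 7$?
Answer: $86847$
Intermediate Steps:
$V{\left(P \right)} = 7 + P$
$V{\left(-10 \right)} + 386 \cdot 225 = \left(7 - 10\right) + 386 \cdot 225 = -3 + 86850 = 86847$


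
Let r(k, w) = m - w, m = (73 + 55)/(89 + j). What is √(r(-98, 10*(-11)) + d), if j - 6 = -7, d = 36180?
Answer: √4391266/11 ≈ 190.50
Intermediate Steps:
j = -1 (j = 6 - 7 = -1)
m = 16/11 (m = (73 + 55)/(89 - 1) = 128/88 = 128*(1/88) = 16/11 ≈ 1.4545)
r(k, w) = 16/11 - w
√(r(-98, 10*(-11)) + d) = √((16/11 - 10*(-11)) + 36180) = √((16/11 - 1*(-110)) + 36180) = √((16/11 + 110) + 36180) = √(1226/11 + 36180) = √(399206/11) = √4391266/11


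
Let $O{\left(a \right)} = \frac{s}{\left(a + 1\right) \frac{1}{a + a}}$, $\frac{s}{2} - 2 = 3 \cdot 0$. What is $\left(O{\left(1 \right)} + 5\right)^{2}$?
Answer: $81$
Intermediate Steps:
$s = 4$ ($s = 4 + 2 \cdot 3 \cdot 0 = 4 + 2 \cdot 0 = 4 + 0 = 4$)
$O{\left(a \right)} = \frac{8 a}{1 + a}$ ($O{\left(a \right)} = \frac{4}{\left(a + 1\right) \frac{1}{a + a}} = \frac{4}{\left(1 + a\right) \frac{1}{2 a}} = \frac{4}{\frac{1}{2} \frac{1}{a} \left(1 + a\right)} = 4 \frac{2 a}{1 + a} = \frac{8 a}{1 + a}$)
$\left(O{\left(1 \right)} + 5\right)^{2} = \left(8 \cdot 1 \frac{1}{1 + 1} + 5\right)^{2} = \left(8 \cdot 1 \cdot \frac{1}{2} + 5\right)^{2} = \left(4 + 5\right)^{2} = 9^{2} = 81$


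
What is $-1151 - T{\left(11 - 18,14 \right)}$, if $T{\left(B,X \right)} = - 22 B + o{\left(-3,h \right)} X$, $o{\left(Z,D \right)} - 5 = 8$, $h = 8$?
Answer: $-1487$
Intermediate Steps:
$o{\left(Z,D \right)} = 13$ ($o{\left(Z,D \right)} = 5 + 8 = 13$)
$T{\left(B,X \right)} = - 22 B + 13 X$
$-1151 - T{\left(11 - 18,14 \right)} = -1151 - \left(- 22 \left(11 - 18\right) + 13 \cdot 14\right) = -1151 - \left(- 22 \left(11 - 18\right) + 182\right) = -1151 - \left(\left(-22\right) \left(-7\right) + 182\right) = -1151 - \left(154 + 182\right) = -1151 - 336 = -1487$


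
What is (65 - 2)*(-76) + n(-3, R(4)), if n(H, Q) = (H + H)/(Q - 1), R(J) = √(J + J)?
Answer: -33522/7 - 12*√2/7 ≈ -4791.3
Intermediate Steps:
R(J) = √2*√J (R(J) = √(2*J) = √2*√J)
n(H, Q) = 2*H/(-1 + Q) (n(H, Q) = (2*H)/(-1 + Q) = 2*H/(-1 + Q))
(65 - 2)*(-76) + n(-3, R(4)) = (65 - 2)*(-76) + 2*(-3)/(-1 + √2*√4) = 63*(-76) + 2*(-3)/(-1 + √2*2) = -4788 + 2*(-3)/(-1 + 2*√2) = -4788 - 6/(-1 + 2*√2)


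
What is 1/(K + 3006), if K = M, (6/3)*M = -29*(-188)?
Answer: 1/5732 ≈ 0.00017446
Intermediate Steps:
M = 2726 (M = (-29*(-188))/2 = (½)*5452 = 2726)
K = 2726
1/(K + 3006) = 1/(2726 + 3006) = 1/5732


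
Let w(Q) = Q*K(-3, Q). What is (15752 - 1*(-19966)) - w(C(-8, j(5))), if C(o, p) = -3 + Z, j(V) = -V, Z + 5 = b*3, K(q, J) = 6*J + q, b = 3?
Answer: 35715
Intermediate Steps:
K(q, J) = q + 6*J
Z = 4 (Z = -5 + 3*3 = -5 + 9 = 4)
C(o, p) = 1 (C(o, p) = -3 + 4 = 1)
w(Q) = Q*(-3 + 6*Q)
(15752 - 1*(-19966)) - w(C(-8, j(5))) = (15752 - 1*(-19966)) - 3*(-1 + 2*1) = (15752 + 19966) - 3*(-1 + 2) = 35718 - 3 = 35715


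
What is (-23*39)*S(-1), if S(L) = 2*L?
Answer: 1794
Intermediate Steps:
(-23*39)*S(-1) = (-23*39)*(2*(-1)) = -897*(-2) = 1794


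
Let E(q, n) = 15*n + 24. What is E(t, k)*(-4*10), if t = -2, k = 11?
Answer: -7560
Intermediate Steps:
E(q, n) = 24 + 15*n
E(t, k)*(-4*10) = (24 + 15*11)*(-4*10) = (24 + 165)*(-40) = 189*(-40) = -7560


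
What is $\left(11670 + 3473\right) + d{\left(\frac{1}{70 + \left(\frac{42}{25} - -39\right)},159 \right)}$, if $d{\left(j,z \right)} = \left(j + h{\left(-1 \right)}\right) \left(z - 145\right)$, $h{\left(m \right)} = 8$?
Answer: $\frac{42210935}{2767} \approx 15255.0$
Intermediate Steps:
$d{\left(j,z \right)} = \left(-145 + z\right) \left(8 + j\right)$ ($d{\left(j,z \right)} = \left(j + 8\right) \left(z - 145\right) = \left(8 + j\right) \left(-145 + z\right) = \left(-145 + z\right) \left(8 + j\right)$)
$\left(11670 + 3473\right) + d{\left(\frac{1}{70 + \left(\frac{42}{25} - -39\right)},159 \right)} = \left(11670 + 3473\right) + \left(-1160 - \frac{145}{70 + \left(\frac{42}{25} - -39\right)} + 8 \cdot 159 + \frac{1}{70 + \left(\frac{42}{25} - -39\right)} 159\right) = 15143 + \left(-1160 - \frac{145}{70 + \left(42 \cdot \frac{1}{25} + 39\right)} + 1272 + \frac{1}{70 + \left(42 \cdot \frac{1}{25} + 39\right)} 159\right) = 15143 + \left(-1160 - \frac{145}{70 + \left(\frac{42}{25} + 39\right)} + 1272 + \frac{1}{70 + \left(\frac{42}{25} + 39\right)} 159\right) = 15143 + \left(-1160 - \frac{145}{70 + \frac{1017}{25}} + 1272 + \frac{1}{70 + \frac{1017}{25}} \cdot 159\right) = 15143 + \left(-1160 - \frac{145}{\frac{2767}{25}} + 1272 + \frac{1}{\frac{2767}{25}} \cdot 159\right) = 15143 + \left(-1160 - \frac{3625}{2767} + 1272 + \frac{25}{2767} \cdot 159\right) = 15143 + \left(-1160 - \frac{3625}{2767} + 1272 + \frac{3975}{2767}\right) = 15143 + \frac{310254}{2767} = \frac{42210935}{2767}$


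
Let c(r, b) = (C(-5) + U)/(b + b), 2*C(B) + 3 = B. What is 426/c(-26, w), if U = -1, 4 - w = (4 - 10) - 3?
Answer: -11076/5 ≈ -2215.2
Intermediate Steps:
C(B) = -3/2 + B/2
w = 13 (w = 4 - ((4 - 10) - 3) = 4 - (-6 - 3) = 4 - 1*(-9) = 4 + 9 = 13)
c(r, b) = -5/(2*b) (c(r, b) = ((-3/2 + (1/2)*(-5)) - 1)/(b + b) = ((-3/2 - 5/2) - 1)/((2*b)) = (-4 - 1)*(1/(2*b)) = -5/(2*b))
426/c(-26, w) = 426/((-5/2/13)) = 426/((-5/2*1/13)) = 426/(-5/26) = 426*(-26/5) = -11076/5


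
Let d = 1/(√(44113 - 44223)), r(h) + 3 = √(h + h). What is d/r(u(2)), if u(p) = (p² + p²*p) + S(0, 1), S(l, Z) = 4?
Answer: -4*I*√55/1265 - 3*I*√110/2530 ≈ -0.035887*I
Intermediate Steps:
u(p) = 4 + p² + p³ (u(p) = (p² + p²*p) + 4 = (p² + p³) + 4 = 4 + p² + p³)
r(h) = -3 + √2*√h (r(h) = -3 + √(h + h) = -3 + √(2*h) = -3 + √2*√h)
d = -I*√110/110 (d = 1/(√(-110)) = 1/(I*√110) = -I*√110/110 ≈ -0.095346*I)
d/r(u(2)) = (-I*√110/110)/(-3 + √2*√(4 + 2² + 2³)) = (-I*√110/110)/(-3 + √2*√(4 + 4 + 8)) = (-I*√110/110)/(-3 + √2*√16) = (-I*√110/110)/(-3 + √2*4) = (-I*√110/110)/(-3 + 4*√2) = -I*√110/(110*(-3 + 4*√2))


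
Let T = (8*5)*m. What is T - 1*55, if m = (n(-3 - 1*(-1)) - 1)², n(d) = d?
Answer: 305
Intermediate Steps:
m = 9 (m = ((-3 - 1*(-1)) - 1)² = ((-3 + 1) - 1)² = (-2 - 1)² = (-3)² = 9)
T = 360 (T = (8*5)*9 = 40*9 = 360)
T - 1*55 = 360 - 1*55 = 360 - 55 = 305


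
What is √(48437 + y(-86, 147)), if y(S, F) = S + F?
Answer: √48498 ≈ 220.22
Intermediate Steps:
y(S, F) = F + S
√(48437 + y(-86, 147)) = √(48437 + (147 - 86)) = √(48437 + 61) = √48498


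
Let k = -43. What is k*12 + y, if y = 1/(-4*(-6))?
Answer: -12383/24 ≈ -515.96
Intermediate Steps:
y = 1/24 ≈ 0.041667
k*12 + y = -43*12 + 1/24 = -516 + 1/24 = -12383/24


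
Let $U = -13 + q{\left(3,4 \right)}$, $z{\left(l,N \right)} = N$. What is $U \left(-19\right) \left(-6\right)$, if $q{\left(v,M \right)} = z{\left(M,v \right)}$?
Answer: $-1140$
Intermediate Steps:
$q{\left(v,M \right)} = v$
$U = -10$ ($U = -13 + 3 = -10$)
$U \left(-19\right) \left(-6\right) = \left(-10\right) \left(-19\right) \left(-6\right) = 190 \left(-6\right) = -1140$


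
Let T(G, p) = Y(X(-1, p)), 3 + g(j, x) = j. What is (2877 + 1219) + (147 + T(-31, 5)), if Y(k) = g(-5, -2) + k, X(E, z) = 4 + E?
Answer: 4238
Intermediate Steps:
g(j, x) = -3 + j
Y(k) = -8 + k (Y(k) = (-3 - 5) + k = -8 + k)
T(G, p) = -5 (T(G, p) = -8 + (4 - 1) = -8 + 3 = -5)
(2877 + 1219) + (147 + T(-31, 5)) = (2877 + 1219) + (147 - 5) = 4096 + 142 = 4238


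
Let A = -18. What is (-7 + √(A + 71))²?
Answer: (7 - √53)² ≈ 0.078462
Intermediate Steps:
(-7 + √(A + 71))² = (-7 + √(-18 + 71))² = (-7 + √53)²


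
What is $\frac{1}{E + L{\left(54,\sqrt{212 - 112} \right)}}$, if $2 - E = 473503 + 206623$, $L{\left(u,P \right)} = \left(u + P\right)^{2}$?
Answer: $- \frac{1}{676028} \approx -1.4792 \cdot 10^{-6}$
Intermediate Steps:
$L{\left(u,P \right)} = \left(P + u\right)^{2}$
$E = -680124$ ($E = 2 - \left(473503 + 206623\right) = 2 - 680126 = -680124$)
$\frac{1}{E + L{\left(54,\sqrt{212 - 112} \right)}} = \frac{1}{-680124 + \left(\sqrt{212 - 112} + 54\right)^{2}} = \frac{1}{-680124 + \left(\sqrt{100} + 54\right)^{2}} = \frac{1}{-680124 + \left(10 + 54\right)^{2}} = \frac{1}{-680124 + 64^{2}} = \frac{1}{-680124 + 4096} = \frac{1}{-676028} = - \frac{1}{676028}$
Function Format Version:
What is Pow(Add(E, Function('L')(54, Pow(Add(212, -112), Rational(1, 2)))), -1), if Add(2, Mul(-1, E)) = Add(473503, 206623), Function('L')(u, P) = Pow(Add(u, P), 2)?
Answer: Rational(-1, 676028) ≈ -1.4792e-6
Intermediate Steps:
Function('L')(u, P) = Pow(Add(P, u), 2)
E = -680124 (E = Add(2, Mul(-1, Add(473503, 206623))) = Add(2, Mul(-1, 680126)) = Add(2, -680126) = -680124)
Pow(Add(E, Function('L')(54, Pow(Add(212, -112), Rational(1, 2)))), -1) = Pow(Add(-680124, Pow(Add(Pow(Add(212, -112), Rational(1, 2)), 54), 2)), -1) = Pow(Add(-680124, Pow(Add(Pow(100, Rational(1, 2)), 54), 2)), -1) = Pow(Add(-680124, Pow(Add(10, 54), 2)), -1) = Pow(Add(-680124, Pow(64, 2)), -1) = Pow(Add(-680124, 4096), -1) = Pow(-676028, -1) = Rational(-1, 676028)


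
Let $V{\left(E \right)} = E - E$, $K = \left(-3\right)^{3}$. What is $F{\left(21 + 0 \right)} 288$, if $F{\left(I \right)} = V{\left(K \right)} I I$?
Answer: $0$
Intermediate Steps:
$K = -27$
$V{\left(E \right)} = 0$
$F{\left(I \right)} = 0$ ($F{\left(I \right)} = 0 I I = 0 I = 0$)
$F{\left(21 + 0 \right)} 288 = 0 \cdot 288 = 0$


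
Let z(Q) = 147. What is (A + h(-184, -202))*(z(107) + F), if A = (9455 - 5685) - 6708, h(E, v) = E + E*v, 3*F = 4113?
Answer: 51681828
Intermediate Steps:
F = 1371 (F = (⅓)*4113 = 1371)
A = -2938 (A = 3770 - 6708 = -2938)
(A + h(-184, -202))*(z(107) + F) = (-2938 - 184*(1 - 202))*(147 + 1371) = (-2938 - 184*(-201))*1518 = (-2938 + 36984)*1518 = 34046*1518 = 51681828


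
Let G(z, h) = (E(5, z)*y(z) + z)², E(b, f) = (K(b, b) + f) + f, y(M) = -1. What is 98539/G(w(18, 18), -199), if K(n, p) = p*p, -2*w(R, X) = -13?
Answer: 8044/81 ≈ 99.309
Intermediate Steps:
w(R, X) = 13/2 (w(R, X) = -½*(-13) = 13/2)
K(n, p) = p²
E(b, f) = b² + 2*f (E(b, f) = (b² + f) + f = (f + b²) + f = b² + 2*f)
G(z, h) = (-25 - z)² (G(z, h) = ((5² + 2*z)*(-1) + z)² = ((25 + 2*z)*(-1) + z)² = ((-25 - 2*z) + z)² = (-25 - z)²)
98539/G(w(18, 18), -199) = 98539/((25 + 13/2)²) = 98539/((63/2)²) = 98539/(3969/4) = 98539*(4/3969) = 8044/81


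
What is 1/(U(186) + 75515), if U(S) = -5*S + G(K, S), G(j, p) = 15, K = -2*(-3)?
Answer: 1/74600 ≈ 1.3405e-5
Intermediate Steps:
K = 6
U(S) = 15 - 5*S (U(S) = -5*S + 15 = 15 - 5*S)
1/(U(186) + 75515) = 1/((15 - 5*186) + 75515) = 1/((15 - 930) + 75515) = 1/(-915 + 75515) = 1/74600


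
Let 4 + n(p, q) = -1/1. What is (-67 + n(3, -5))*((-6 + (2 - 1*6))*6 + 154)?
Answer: -6768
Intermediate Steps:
n(p, q) = -5 (n(p, q) = -4 - 1/1 = -4 - 1*1 = -4 - 1 = -5)
(-67 + n(3, -5))*((-6 + (2 - 1*6))*6 + 154) = (-67 - 5)*((-6 + (2 - 1*6))*6 + 154) = -72*((-6 + (2 - 6))*6 + 154) = -72*((-6 - 4)*6 + 154) = -72*(-10*6 + 154) = -72*(-60 + 154) = -72*94 = -6768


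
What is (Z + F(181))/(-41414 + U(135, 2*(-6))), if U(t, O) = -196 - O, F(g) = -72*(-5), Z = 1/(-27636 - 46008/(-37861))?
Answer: -376660973819/43523179899624 ≈ -0.0086543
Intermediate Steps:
Z = -37861/1046280588 (Z = 1/(-27636 - 46008*(-1/37861)) = 1/(-27636 + 46008/37861) = 1/(-1046280588/37861) = -37861/1046280588 ≈ -3.6186e-5)
F(g) = 360
(Z + F(181))/(-41414 + U(135, 2*(-6))) = (-37861/1046280588 + 360)/(-41414 + (-196 - 2*(-6))) = 376660973819/(1046280588*(-41414 + (-196 - 1*(-12)))) = 376660973819/(1046280588*(-41414 + (-196 + 12))) = 376660973819/(1046280588*(-41414 - 184)) = (376660973819/1046280588)/(-41598) = (376660973819/1046280588)*(-1/41598) = -376660973819/43523179899624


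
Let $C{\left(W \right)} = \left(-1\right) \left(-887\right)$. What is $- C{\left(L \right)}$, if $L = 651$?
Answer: $-887$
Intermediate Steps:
$C{\left(W \right)} = 887$
$- C{\left(L \right)} = \left(-1\right) 887 = -887$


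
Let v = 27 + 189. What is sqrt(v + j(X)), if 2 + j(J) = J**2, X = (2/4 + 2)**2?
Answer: sqrt(4049)/4 ≈ 15.908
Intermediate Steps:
v = 216
X = 25/4 (X = (2*(1/4) + 2)**2 = (1/2 + 2)**2 = (5/2)**2 = 25/4 ≈ 6.2500)
j(J) = -2 + J**2
sqrt(v + j(X)) = sqrt(216 + (-2 + (25/4)**2)) = sqrt(216 + (-2 + 625/16)) = sqrt(216 + 593/16) = sqrt(4049/16) = sqrt(4049)/4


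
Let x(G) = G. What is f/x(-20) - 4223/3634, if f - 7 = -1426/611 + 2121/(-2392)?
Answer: -239987103/177629920 ≈ -1.3511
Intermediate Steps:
f = 424897/112424 (f = 7 + (-1426/611 + 2121/(-2392)) = 7 + (-1426*1/611 + 2121*(-1/2392)) = 7 + (-1426/611 - 2121/2392) = 7 - 362071/112424 = 424897/112424 ≈ 3.7794)
f/x(-20) - 4223/3634 = (424897/112424)/(-20) - 4223/3634 = (424897/112424)*(-1/20) - 4223*1/3634 = -424897/2248480 - 4223/3634 = -239987103/177629920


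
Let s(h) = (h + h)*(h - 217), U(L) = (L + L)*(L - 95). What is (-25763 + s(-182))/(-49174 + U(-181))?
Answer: 119473/50738 ≈ 2.3547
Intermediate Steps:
U(L) = 2*L*(-95 + L) (U(L) = (2*L)*(-95 + L) = 2*L*(-95 + L))
s(h) = 2*h*(-217 + h) (s(h) = (2*h)*(-217 + h) = 2*h*(-217 + h))
(-25763 + s(-182))/(-49174 + U(-181)) = (-25763 + 2*(-182)*(-217 - 182))/(-49174 + 2*(-181)*(-95 - 181)) = (-25763 + 2*(-182)*(-399))/(-49174 + 2*(-181)*(-276)) = (-25763 + 145236)/(-49174 + 99912) = 119473/50738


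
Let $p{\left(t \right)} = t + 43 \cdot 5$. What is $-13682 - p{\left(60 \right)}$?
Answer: $-13957$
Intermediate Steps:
$p{\left(t \right)} = 215 + t$ ($p{\left(t \right)} = t + 215 = 215 + t$)
$-13682 - p{\left(60 \right)} = -13682 - \left(215 + 60\right) = -13682 - 275 = -13957$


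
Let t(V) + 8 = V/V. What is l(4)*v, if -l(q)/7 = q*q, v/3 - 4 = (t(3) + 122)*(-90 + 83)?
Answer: 269136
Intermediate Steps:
t(V) = -7 (t(V) = -8 + V/V = -8 + 1 = -7)
v = -2403 (v = 12 + 3*((-7 + 122)*(-90 + 83)) = 12 + 3*(115*(-7)) = 12 + 3*(-805) = 12 - 2415 = -2403)
l(q) = -7*q² (l(q) = -7*q*q = -7*q²)
l(4)*v = -7*4²*(-2403) = -7*16*(-2403) = -112*(-2403) = 269136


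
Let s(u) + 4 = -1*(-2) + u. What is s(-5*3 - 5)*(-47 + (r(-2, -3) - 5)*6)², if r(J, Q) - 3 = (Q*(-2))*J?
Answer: -377542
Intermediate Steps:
r(J, Q) = 3 - 2*J*Q (r(J, Q) = 3 + (Q*(-2))*J = 3 + (-2*Q)*J = 3 - 2*J*Q)
s(u) = -2 + u (s(u) = -4 + (-1*(-2) + u) = -4 + (2 + u) = -2 + u)
s(-5*3 - 5)*(-47 + (r(-2, -3) - 5)*6)² = (-2 + (-5*3 - 5))*(-47 + ((3 - 2*(-2)*(-3)) - 5)*6)² = (-2 + (-15 - 5))*(-47 + ((3 - 12) - 5)*6)² = (-2 - 20)*(-47 + (-9 - 5)*6)² = -22*(-47 - 14*6)² = -22*(-47 - 84)² = -22*(-131)² = -22*17161 = -377542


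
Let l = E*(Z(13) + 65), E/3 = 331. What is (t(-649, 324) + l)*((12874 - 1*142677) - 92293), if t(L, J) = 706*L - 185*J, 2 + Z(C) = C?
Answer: 98314347936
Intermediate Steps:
E = 993 (E = 3*331 = 993)
Z(C) = -2 + C
t(L, J) = -185*J + 706*L
l = 75468 (l = 993*((-2 + 13) + 65) = 993*(11 + 65) = 993*76 = 75468)
(t(-649, 324) + l)*((12874 - 1*142677) - 92293) = ((-185*324 + 706*(-649)) + 75468)*((12874 - 1*142677) - 92293) = ((-59940 - 458194) + 75468)*((12874 - 142677) - 92293) = (-518134 + 75468)*(-129803 - 92293) = -442666*(-222096) = 98314347936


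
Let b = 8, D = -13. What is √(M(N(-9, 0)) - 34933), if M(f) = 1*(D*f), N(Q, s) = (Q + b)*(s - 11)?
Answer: 2*I*√8769 ≈ 187.29*I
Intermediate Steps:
N(Q, s) = (-11 + s)*(8 + Q) (N(Q, s) = (Q + 8)*(s - 11) = (8 + Q)*(-11 + s) = (-11 + s)*(8 + Q))
M(f) = -13*f (M(f) = 1*(-13*f) = -13*f)
√(M(N(-9, 0)) - 34933) = √(-13*(-88 - 11*(-9) + 8*0 - 9*0) - 34933) = √(-13*(-88 + 99 + 0 + 0) - 34933) = √(-13*11 - 34933) = √(-143 - 34933) = √(-35076) = 2*I*√8769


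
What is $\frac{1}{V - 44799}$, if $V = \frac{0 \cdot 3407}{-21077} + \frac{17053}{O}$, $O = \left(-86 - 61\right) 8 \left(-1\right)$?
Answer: $- \frac{1176}{52666571} \approx -2.2329 \cdot 10^{-5}$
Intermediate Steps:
$O = 1176$ ($O = \left(-147\right) \left(-8\right) = 1176$)
$V = \frac{17053}{1176}$ ($V = \frac{0 \cdot 3407}{-21077} + \frac{17053}{1176} = 0 \left(- \frac{1}{21077}\right) + 17053 \cdot \frac{1}{1176} = 0 + \frac{17053}{1176} = \frac{17053}{1176} \approx 14.501$)
$\frac{1}{V - 44799} = \frac{1}{\frac{17053}{1176} - 44799} = \frac{1}{- \frac{52666571}{1176}} = - \frac{1176}{52666571}$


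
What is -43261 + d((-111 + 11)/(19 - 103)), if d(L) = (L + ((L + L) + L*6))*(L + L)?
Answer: -2118539/49 ≈ -43236.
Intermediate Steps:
d(L) = 18*L² (d(L) = (L + (2*L + 6*L))*(2*L) = (L + 8*L)*(2*L) = (9*L)*(2*L) = 18*L²)
-43261 + d((-111 + 11)/(19 - 103)) = -43261 + 18*((-111 + 11)/(19 - 103))² = -43261 + 18*(-100/(-84))² = -43261 + 18*(-100*(-1/84))² = -43261 + 18*(25/21)² = -43261 + 18*(625/441) = -43261 + 1250/49 = -2118539/49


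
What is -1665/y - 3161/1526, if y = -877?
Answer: -2123/12278 ≈ -0.17291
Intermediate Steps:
-1665/y - 3161/1526 = -1665/(-877) - 3161/1526 = -1665*(-1/877) - 3161*1/1526 = 1665/877 - 29/14 = -2123/12278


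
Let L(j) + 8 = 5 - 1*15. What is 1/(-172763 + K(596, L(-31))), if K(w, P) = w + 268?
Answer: -1/171899 ≈ -5.8174e-6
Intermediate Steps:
L(j) = -18 (L(j) = -8 + (5 - 1*15) = -8 + (5 - 15) = -8 - 10 = -18)
K(w, P) = 268 + w
1/(-172763 + K(596, L(-31))) = 1/(-172763 + (268 + 596)) = 1/(-172763 + 864) = 1/(-171899) = -1/171899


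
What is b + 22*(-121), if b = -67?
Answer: -2729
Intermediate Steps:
b + 22*(-121) = -67 + 22*(-121) = -67 - 2662 = -2729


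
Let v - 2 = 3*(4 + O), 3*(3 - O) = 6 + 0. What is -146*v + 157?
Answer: -2325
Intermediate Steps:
O = 1 (O = 3 - (6 + 0)/3 = 3 - ⅓*6 = 3 - 2 = 1)
v = 17 (v = 2 + 3*(4 + 1) = 2 + 3*5 = 2 + 15 = 17)
-146*v + 157 = -146*17 + 157 = -2482 + 157 = -2325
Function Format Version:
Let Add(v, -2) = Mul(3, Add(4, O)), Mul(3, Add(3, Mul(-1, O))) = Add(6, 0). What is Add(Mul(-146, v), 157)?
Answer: -2325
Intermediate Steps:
O = 1 (O = Add(3, Mul(Rational(-1, 3), Add(6, 0))) = Add(3, Mul(Rational(-1, 3), 6)) = Add(3, -2) = 1)
v = 17 (v = Add(2, Mul(3, Add(4, 1))) = Add(2, Mul(3, 5)) = Add(2, 15) = 17)
Add(Mul(-146, v), 157) = Add(Mul(-146, 17), 157) = Add(-2482, 157) = -2325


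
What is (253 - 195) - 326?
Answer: -268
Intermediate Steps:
(253 - 195) - 326 = 58 - 326 = -268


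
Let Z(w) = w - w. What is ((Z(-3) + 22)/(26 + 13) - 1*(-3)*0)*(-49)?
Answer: -1078/39 ≈ -27.641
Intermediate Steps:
Z(w) = 0
((Z(-3) + 22)/(26 + 13) - 1*(-3)*0)*(-49) = ((0 + 22)/(26 + 13) - 1*(-3)*0)*(-49) = (22/39 + 3*0)*(-49) = (22*(1/39) + 0)*(-49) = (22/39 + 0)*(-49) = (22/39)*(-49) = -1078/39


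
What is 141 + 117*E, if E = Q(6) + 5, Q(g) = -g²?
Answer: -3486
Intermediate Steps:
E = -31 (E = -1*6² + 5 = -1*36 + 5 = -36 + 5 = -31)
141 + 117*E = 141 + 117*(-31) = 141 - 3627 = -3486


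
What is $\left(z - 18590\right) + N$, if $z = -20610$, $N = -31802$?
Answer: $-71002$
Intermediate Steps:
$\left(z - 18590\right) + N = \left(-20610 - 18590\right) - 31802 = -39200 - 31802 = -71002$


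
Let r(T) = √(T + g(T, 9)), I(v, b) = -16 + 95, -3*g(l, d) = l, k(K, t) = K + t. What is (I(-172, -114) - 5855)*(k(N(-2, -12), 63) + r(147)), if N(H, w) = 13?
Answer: -438976 - 40432*√2 ≈ -4.9616e+5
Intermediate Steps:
g(l, d) = -l/3
I(v, b) = 79
r(T) = √6*√T/3 (r(T) = √(T - T/3) = √(2*T/3) = √6*√T/3)
(I(-172, -114) - 5855)*(k(N(-2, -12), 63) + r(147)) = (79 - 5855)*((13 + 63) + √6*√147/3) = -5776*(76 + √6*(7*√3)/3) = -5776*(76 + 7*√2) = -438976 - 40432*√2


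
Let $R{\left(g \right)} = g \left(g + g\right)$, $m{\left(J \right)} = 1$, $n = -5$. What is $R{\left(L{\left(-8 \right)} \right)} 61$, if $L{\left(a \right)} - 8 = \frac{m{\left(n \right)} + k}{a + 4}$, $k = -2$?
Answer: $\frac{66429}{8} \approx 8303.6$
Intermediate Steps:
$L{\left(a \right)} = 8 - \frac{1}{4 + a}$ ($L{\left(a \right)} = 8 + \frac{1 - 2}{a + 4} = 8 - \frac{1}{4 + a}$)
$R{\left(g \right)} = 2 g^{2}$ ($R{\left(g \right)} = g 2 g = 2 g^{2}$)
$R{\left(L{\left(-8 \right)} \right)} 61 = 2 \left(\frac{31 + 8 \left(-8\right)}{4 - 8}\right)^{2} \cdot 61 = 2 \left(\frac{31 - 64}{-4}\right)^{2} \cdot 61 = 2 \left(\left(- \frac{1}{4}\right) \left(-33\right)\right)^{2} \cdot 61 = 2 \left(\frac{33}{4}\right)^{2} \cdot 61 = 2 \cdot \frac{1089}{16} \cdot 61 = \frac{1089}{8} \cdot 61 = \frac{66429}{8}$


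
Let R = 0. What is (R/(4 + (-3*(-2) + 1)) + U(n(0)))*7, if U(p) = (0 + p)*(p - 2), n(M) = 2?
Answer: 0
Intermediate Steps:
U(p) = p*(-2 + p)
(R/(4 + (-3*(-2) + 1)) + U(n(0)))*7 = (0/(4 + (-3*(-2) + 1)) + 2*(-2 + 2))*7 = (0/(4 + (6 + 1)) + 2*0)*7 = (0/(4 + 7) + 0)*7 = (0/11 + 0)*7 = (0*(1/11) + 0)*7 = (0 + 0)*7 = 0*7 = 0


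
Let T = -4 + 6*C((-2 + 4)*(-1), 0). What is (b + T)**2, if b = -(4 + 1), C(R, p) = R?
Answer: 441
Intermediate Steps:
T = -16 (T = -4 + 6*((-2 + 4)*(-1)) = -4 + 6*(2*(-1)) = -4 + 6*(-2) = -4 - 12 = -16)
b = -5 (b = -1*5 = -5)
(b + T)**2 = (-5 - 16)**2 = (-21)**2 = 441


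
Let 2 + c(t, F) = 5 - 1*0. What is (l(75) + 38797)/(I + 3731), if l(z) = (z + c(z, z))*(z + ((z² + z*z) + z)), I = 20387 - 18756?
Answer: 132571/766 ≈ 173.07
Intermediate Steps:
I = 1631
c(t, F) = 3 (c(t, F) = -2 + (5 - 1*0) = -2 + (5 + 0) = -2 + 5 = 3)
l(z) = (3 + z)*(2*z + 2*z²) (l(z) = (z + 3)*(z + ((z² + z*z) + z)) = (3 + z)*(z + ((z² + z²) + z)) = (3 + z)*(z + (2*z² + z)) = (3 + z)*(z + (z + 2*z²)) = (3 + z)*(2*z + 2*z²))
(l(75) + 38797)/(I + 3731) = (2*75*(3 + 75² + 4*75) + 38797)/(1631 + 3731) = (2*75*(3 + 5625 + 300) + 38797)/5362 = (2*75*5928 + 38797)*(1/5362) = (889200 + 38797)*(1/5362) = 927997*(1/5362) = 132571/766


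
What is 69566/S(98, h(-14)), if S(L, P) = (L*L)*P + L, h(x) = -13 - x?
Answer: 4969/693 ≈ 7.1703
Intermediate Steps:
S(L, P) = L + P*L**2 (S(L, P) = L**2*P + L = P*L**2 + L = L + P*L**2)
69566/S(98, h(-14)) = 69566/((98*(1 + 98*(-13 - 1*(-14))))) = 69566/((98*(1 + 98*(-13 + 14)))) = 69566/((98*(1 + 98*1))) = 69566/((98*(1 + 98))) = 69566/((98*99)) = 69566/9702 = 69566*(1/9702) = 4969/693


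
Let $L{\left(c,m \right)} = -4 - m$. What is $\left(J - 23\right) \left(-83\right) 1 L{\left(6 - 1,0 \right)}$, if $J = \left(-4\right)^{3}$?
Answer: $-28884$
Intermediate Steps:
$J = -64$
$\left(J - 23\right) \left(-83\right) 1 L{\left(6 - 1,0 \right)} = \left(-64 - 23\right) \left(-83\right) 1 \left(-4 - 0\right) = \left(-87\right) \left(-83\right) 1 \left(-4 + 0\right) = 7221 \cdot 1 \left(-4\right) = 7221 \left(-4\right) = -28884$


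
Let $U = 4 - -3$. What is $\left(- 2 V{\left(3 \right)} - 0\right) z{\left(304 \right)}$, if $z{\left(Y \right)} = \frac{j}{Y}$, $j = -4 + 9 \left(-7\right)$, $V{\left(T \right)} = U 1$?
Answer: $\frac{469}{152} \approx 3.0855$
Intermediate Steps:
$U = 7$ ($U = 4 + 3 = 7$)
$V{\left(T \right)} = 7$ ($V{\left(T \right)} = 7 \cdot 1 = 7$)
$j = -67$ ($j = -4 - 63 = -67$)
$z{\left(Y \right)} = - \frac{67}{Y}$
$\left(- 2 V{\left(3 \right)} - 0\right) z{\left(304 \right)} = \left(\left(-2\right) 7 - 0\right) \left(- \frac{67}{304}\right) = \left(-14 + \left(-4 + 4\right)\right) \left(\left(-67\right) \frac{1}{304}\right) = \left(-14 + 0\right) \left(- \frac{67}{304}\right) = \left(-14\right) \left(- \frac{67}{304}\right) = \frac{469}{152}$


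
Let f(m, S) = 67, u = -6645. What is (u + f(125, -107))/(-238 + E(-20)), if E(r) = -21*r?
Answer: -253/7 ≈ -36.143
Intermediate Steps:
(u + f(125, -107))/(-238 + E(-20)) = (-6645 + 67)/(-238 - 21*(-20)) = -6578/(-238 + 420) = -6578/182 = -6578*1/182 = -253/7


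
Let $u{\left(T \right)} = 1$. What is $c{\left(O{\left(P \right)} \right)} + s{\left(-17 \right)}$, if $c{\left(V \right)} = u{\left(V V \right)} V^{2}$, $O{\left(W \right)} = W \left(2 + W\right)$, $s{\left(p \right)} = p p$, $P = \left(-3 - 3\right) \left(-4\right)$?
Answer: $389665$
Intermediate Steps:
$P = 24$ ($P = \left(-6\right) \left(-4\right) = 24$)
$s{\left(p \right)} = p^{2}$
$c{\left(V \right)} = V^{2}$ ($c{\left(V \right)} = 1 V^{2} = V^{2}$)
$c{\left(O{\left(P \right)} \right)} + s{\left(-17 \right)} = \left(24 \left(2 + 24\right)\right)^{2} + \left(-17\right)^{2} = \left(24 \cdot 26\right)^{2} + 289 = 624^{2} + 289 = 389376 + 289 = 389665$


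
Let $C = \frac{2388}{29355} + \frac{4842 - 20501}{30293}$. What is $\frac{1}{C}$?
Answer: $- \frac{296417005}{129110087} \approx -2.2958$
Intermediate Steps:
$C = - \frac{129110087}{296417005}$ ($C = 2388 \cdot \frac{1}{29355} + \left(4842 - 20501\right) \frac{1}{30293} = \frac{796}{9785} - \frac{15659}{30293} = - \frac{129110087}{296417005} \approx -0.43557$)
$\frac{1}{C} = \frac{1}{- \frac{129110087}{296417005}} = - \frac{296417005}{129110087}$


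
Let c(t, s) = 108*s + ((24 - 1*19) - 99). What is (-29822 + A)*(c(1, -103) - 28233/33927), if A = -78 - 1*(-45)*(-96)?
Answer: 4341620512060/11309 ≈ 3.8391e+8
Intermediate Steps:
c(t, s) = -94 + 108*s (c(t, s) = 108*s + ((24 - 19) - 99) = 108*s + (5 - 99) = 108*s - 94 = -94 + 108*s)
A = -4398 (A = -78 + 45*(-96) = -78 - 4320 = -4398)
(-29822 + A)*(c(1, -103) - 28233/33927) = (-29822 - 4398)*((-94 + 108*(-103)) - 28233/33927) = -34220*((-94 - 11124) - 28233*1/33927) = -34220*(-11218 - 9411/11309) = -34220*(-126873773/11309) = 4341620512060/11309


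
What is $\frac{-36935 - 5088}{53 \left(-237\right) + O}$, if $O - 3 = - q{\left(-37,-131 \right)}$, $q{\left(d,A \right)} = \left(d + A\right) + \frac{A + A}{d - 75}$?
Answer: $\frac{2353288}{693971} \approx 3.391$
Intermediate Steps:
$q{\left(d,A \right)} = A + d + \frac{2 A}{-75 + d}$ ($q{\left(d,A \right)} = \left(A + d\right) + \frac{2 A}{-75 + d} = A + d + \frac{2 A}{-75 + d}$)
$O = \frac{9445}{56}$ ($O = 3 - \frac{\left(-37\right)^{2} - -2775 - -9563 - -4847}{-75 - 37} = 3 - \frac{1369 + 2775 + 9563 + 4847}{-112} = 3 - \left(- \frac{1}{112}\right) 18554 = 3 - - \frac{9277}{56} = 3 + \frac{9277}{56} = \frac{9445}{56} \approx 168.66$)
$\frac{-36935 - 5088}{53 \left(-237\right) + O} = \frac{-36935 - 5088}{53 \left(-237\right) + \frac{9445}{56}} = - \frac{42023}{-12561 + \frac{9445}{56}} = - \frac{42023}{- \frac{693971}{56}} = \left(-42023\right) \left(- \frac{56}{693971}\right) = \frac{2353288}{693971}$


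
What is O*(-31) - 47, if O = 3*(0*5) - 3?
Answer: 46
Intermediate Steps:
O = -3 (O = 3*0 - 3 = 0 - 3 = -3)
O*(-31) - 47 = -3*(-31) - 47 = 93 - 47 = 46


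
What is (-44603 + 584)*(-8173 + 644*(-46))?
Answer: 1663786143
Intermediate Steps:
(-44603 + 584)*(-8173 + 644*(-46)) = -44019*(-8173 - 29624) = -44019*(-37797) = 1663786143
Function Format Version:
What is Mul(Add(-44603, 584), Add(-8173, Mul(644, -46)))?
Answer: 1663786143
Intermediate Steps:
Mul(Add(-44603, 584), Add(-8173, Mul(644, -46))) = Mul(-44019, Add(-8173, -29624)) = Mul(-44019, -37797) = 1663786143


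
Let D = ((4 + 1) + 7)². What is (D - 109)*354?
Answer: 12390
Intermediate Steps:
D = 144 (D = (5 + 7)² = 12² = 144)
(D - 109)*354 = (144 - 109)*354 = 35*354 = 12390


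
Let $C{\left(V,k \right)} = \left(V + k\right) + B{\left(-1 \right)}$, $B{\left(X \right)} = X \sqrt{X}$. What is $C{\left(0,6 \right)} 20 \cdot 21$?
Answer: $2520 - 420 i \approx 2520.0 - 420.0 i$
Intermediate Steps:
$B{\left(X \right)} = X^{\frac{3}{2}}$
$C{\left(V,k \right)} = V + k - i$ ($C{\left(V,k \right)} = \left(V + k\right) + \left(-1\right)^{\frac{3}{2}} = \left(V + k\right) - i = V + k - i$)
$C{\left(0,6 \right)} 20 \cdot 21 = \left(0 + 6 - i\right) 20 \cdot 21 = \left(6 - i\right) 20 \cdot 21 = \left(120 - 20 i\right) 21 = 2520 - 420 i$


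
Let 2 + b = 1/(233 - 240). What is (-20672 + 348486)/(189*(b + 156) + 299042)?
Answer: 327814/328121 ≈ 0.99906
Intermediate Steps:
b = -15/7 (b = -2 + 1/(233 - 240) = -2 + 1/(-7) = -2 - 1/7 = -15/7 ≈ -2.1429)
(-20672 + 348486)/(189*(b + 156) + 299042) = (-20672 + 348486)/(189*(-15/7 + 156) + 299042) = 327814/(189*(1077/7) + 299042) = 327814/(29079 + 299042) = 327814/328121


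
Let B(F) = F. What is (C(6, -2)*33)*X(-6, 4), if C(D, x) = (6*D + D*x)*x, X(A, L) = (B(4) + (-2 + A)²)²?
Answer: -7324416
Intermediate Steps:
X(A, L) = (4 + (-2 + A)²)²
C(D, x) = x*(6*D + D*x)
(C(6, -2)*33)*X(-6, 4) = ((6*(-2)*(6 - 2))*33)*(4 + (-2 - 6)²)² = ((6*(-2)*4)*33)*(4 + (-8)²)² = (-48*33)*(4 + 64)² = -1584*68² = -1584*4624 = -7324416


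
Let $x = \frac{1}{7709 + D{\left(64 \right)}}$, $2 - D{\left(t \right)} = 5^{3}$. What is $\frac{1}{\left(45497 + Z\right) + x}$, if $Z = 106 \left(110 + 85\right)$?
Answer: $\frac{7586}{501942863} \approx 1.5113 \cdot 10^{-5}$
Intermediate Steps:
$Z = 20670$ ($Z = 106 \cdot 195 = 20670$)
$D{\left(t \right)} = -123$ ($D{\left(t \right)} = 2 - 5^{3} = 2 - 125 = -123$)
$x = \frac{1}{7586}$ ($x = \frac{1}{7709 - 123} = \frac{1}{7586} \approx 0.00013182$)
$\frac{1}{\left(45497 + Z\right) + x} = \frac{1}{\left(45497 + 20670\right) + \frac{1}{7586}} = \frac{1}{66167 + \frac{1}{7586}} = \frac{1}{\frac{501942863}{7586}} = \frac{7586}{501942863}$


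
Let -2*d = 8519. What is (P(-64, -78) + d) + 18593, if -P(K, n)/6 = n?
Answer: 29603/2 ≈ 14802.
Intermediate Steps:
d = -8519/2 (d = -1/2*8519 = -8519/2 ≈ -4259.5)
P(K, n) = -6*n
(P(-64, -78) + d) + 18593 = (-6*(-78) - 8519/2) + 18593 = (468 - 8519/2) + 18593 = -7583/2 + 18593 = 29603/2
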